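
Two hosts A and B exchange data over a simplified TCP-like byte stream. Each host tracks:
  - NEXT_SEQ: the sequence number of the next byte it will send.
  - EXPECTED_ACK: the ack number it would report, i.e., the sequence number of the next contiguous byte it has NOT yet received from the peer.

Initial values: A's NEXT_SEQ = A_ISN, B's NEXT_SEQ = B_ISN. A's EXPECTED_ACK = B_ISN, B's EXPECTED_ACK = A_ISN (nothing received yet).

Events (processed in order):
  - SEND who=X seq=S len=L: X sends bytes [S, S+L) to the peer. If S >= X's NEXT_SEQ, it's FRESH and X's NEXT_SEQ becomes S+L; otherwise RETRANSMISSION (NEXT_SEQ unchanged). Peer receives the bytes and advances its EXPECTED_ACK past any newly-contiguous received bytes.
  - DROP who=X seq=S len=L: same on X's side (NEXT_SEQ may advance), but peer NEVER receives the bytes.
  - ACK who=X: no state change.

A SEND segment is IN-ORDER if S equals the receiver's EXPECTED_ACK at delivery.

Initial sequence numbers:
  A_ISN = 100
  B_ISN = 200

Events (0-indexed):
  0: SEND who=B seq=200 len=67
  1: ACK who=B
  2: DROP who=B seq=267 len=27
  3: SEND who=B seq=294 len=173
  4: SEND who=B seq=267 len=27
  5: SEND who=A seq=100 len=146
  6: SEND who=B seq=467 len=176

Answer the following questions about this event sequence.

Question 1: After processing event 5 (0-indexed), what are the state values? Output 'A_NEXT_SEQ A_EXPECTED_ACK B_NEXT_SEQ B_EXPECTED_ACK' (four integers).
After event 0: A_seq=100 A_ack=267 B_seq=267 B_ack=100
After event 1: A_seq=100 A_ack=267 B_seq=267 B_ack=100
After event 2: A_seq=100 A_ack=267 B_seq=294 B_ack=100
After event 3: A_seq=100 A_ack=267 B_seq=467 B_ack=100
After event 4: A_seq=100 A_ack=467 B_seq=467 B_ack=100
After event 5: A_seq=246 A_ack=467 B_seq=467 B_ack=246

246 467 467 246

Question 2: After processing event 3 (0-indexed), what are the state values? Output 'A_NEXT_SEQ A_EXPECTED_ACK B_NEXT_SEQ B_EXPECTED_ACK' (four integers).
After event 0: A_seq=100 A_ack=267 B_seq=267 B_ack=100
After event 1: A_seq=100 A_ack=267 B_seq=267 B_ack=100
After event 2: A_seq=100 A_ack=267 B_seq=294 B_ack=100
After event 3: A_seq=100 A_ack=267 B_seq=467 B_ack=100

100 267 467 100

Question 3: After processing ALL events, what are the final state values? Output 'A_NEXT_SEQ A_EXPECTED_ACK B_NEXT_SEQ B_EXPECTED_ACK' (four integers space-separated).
Answer: 246 643 643 246

Derivation:
After event 0: A_seq=100 A_ack=267 B_seq=267 B_ack=100
After event 1: A_seq=100 A_ack=267 B_seq=267 B_ack=100
After event 2: A_seq=100 A_ack=267 B_seq=294 B_ack=100
After event 3: A_seq=100 A_ack=267 B_seq=467 B_ack=100
After event 4: A_seq=100 A_ack=467 B_seq=467 B_ack=100
After event 5: A_seq=246 A_ack=467 B_seq=467 B_ack=246
After event 6: A_seq=246 A_ack=643 B_seq=643 B_ack=246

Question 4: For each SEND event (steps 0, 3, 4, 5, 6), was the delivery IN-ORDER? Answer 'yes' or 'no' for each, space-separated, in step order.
Step 0: SEND seq=200 -> in-order
Step 3: SEND seq=294 -> out-of-order
Step 4: SEND seq=267 -> in-order
Step 5: SEND seq=100 -> in-order
Step 6: SEND seq=467 -> in-order

Answer: yes no yes yes yes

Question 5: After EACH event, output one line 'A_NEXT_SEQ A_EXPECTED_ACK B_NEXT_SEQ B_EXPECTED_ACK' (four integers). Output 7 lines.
100 267 267 100
100 267 267 100
100 267 294 100
100 267 467 100
100 467 467 100
246 467 467 246
246 643 643 246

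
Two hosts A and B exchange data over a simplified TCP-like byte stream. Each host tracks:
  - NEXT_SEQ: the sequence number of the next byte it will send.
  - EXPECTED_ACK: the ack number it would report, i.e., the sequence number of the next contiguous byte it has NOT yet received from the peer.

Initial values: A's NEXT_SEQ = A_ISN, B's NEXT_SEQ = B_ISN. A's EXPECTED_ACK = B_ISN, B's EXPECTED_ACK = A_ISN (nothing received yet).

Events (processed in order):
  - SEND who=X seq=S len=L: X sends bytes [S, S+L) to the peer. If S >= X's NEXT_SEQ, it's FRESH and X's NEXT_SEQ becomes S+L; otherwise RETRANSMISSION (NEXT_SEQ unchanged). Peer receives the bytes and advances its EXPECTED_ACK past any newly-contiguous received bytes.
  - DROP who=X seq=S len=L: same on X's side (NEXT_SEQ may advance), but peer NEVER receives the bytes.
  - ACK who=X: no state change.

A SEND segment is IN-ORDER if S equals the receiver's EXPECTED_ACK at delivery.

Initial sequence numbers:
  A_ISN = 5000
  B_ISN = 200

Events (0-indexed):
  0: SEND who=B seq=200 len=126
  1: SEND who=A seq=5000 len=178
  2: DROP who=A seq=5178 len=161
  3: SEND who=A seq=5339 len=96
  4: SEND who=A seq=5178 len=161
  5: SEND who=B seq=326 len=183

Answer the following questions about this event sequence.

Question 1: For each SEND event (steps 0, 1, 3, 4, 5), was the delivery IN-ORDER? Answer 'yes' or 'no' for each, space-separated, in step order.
Step 0: SEND seq=200 -> in-order
Step 1: SEND seq=5000 -> in-order
Step 3: SEND seq=5339 -> out-of-order
Step 4: SEND seq=5178 -> in-order
Step 5: SEND seq=326 -> in-order

Answer: yes yes no yes yes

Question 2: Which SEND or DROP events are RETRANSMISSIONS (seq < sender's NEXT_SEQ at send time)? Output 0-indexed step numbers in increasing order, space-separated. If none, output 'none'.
Step 0: SEND seq=200 -> fresh
Step 1: SEND seq=5000 -> fresh
Step 2: DROP seq=5178 -> fresh
Step 3: SEND seq=5339 -> fresh
Step 4: SEND seq=5178 -> retransmit
Step 5: SEND seq=326 -> fresh

Answer: 4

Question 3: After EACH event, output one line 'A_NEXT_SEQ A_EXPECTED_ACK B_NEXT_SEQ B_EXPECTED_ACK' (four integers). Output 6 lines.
5000 326 326 5000
5178 326 326 5178
5339 326 326 5178
5435 326 326 5178
5435 326 326 5435
5435 509 509 5435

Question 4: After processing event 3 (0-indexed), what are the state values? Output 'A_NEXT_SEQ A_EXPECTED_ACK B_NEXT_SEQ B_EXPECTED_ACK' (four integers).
After event 0: A_seq=5000 A_ack=326 B_seq=326 B_ack=5000
After event 1: A_seq=5178 A_ack=326 B_seq=326 B_ack=5178
After event 2: A_seq=5339 A_ack=326 B_seq=326 B_ack=5178
After event 3: A_seq=5435 A_ack=326 B_seq=326 B_ack=5178

5435 326 326 5178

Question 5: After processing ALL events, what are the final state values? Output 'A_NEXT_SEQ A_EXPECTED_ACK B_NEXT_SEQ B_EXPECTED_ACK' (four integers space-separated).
Answer: 5435 509 509 5435

Derivation:
After event 0: A_seq=5000 A_ack=326 B_seq=326 B_ack=5000
After event 1: A_seq=5178 A_ack=326 B_seq=326 B_ack=5178
After event 2: A_seq=5339 A_ack=326 B_seq=326 B_ack=5178
After event 3: A_seq=5435 A_ack=326 B_seq=326 B_ack=5178
After event 4: A_seq=5435 A_ack=326 B_seq=326 B_ack=5435
After event 5: A_seq=5435 A_ack=509 B_seq=509 B_ack=5435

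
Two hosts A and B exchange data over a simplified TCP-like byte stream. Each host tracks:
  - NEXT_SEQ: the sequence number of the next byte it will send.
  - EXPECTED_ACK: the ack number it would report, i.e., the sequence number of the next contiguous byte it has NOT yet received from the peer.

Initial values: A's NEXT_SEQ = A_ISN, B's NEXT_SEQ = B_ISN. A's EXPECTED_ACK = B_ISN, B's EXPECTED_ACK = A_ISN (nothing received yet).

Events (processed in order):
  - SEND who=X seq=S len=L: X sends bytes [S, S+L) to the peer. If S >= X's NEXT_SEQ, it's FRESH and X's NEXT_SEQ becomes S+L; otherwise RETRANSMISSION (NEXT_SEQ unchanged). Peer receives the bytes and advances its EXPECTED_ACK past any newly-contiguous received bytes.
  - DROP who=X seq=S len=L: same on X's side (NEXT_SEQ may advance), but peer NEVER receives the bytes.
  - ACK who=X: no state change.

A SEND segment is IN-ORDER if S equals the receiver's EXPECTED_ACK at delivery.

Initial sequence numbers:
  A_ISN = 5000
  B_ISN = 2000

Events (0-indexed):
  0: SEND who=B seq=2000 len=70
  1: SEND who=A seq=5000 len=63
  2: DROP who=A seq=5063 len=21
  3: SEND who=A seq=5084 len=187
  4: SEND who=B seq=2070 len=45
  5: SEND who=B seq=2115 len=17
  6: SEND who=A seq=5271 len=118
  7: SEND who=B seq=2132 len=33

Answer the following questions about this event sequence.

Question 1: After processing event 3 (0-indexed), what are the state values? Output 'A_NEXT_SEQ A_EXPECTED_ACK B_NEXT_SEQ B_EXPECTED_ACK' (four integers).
After event 0: A_seq=5000 A_ack=2070 B_seq=2070 B_ack=5000
After event 1: A_seq=5063 A_ack=2070 B_seq=2070 B_ack=5063
After event 2: A_seq=5084 A_ack=2070 B_seq=2070 B_ack=5063
After event 3: A_seq=5271 A_ack=2070 B_seq=2070 B_ack=5063

5271 2070 2070 5063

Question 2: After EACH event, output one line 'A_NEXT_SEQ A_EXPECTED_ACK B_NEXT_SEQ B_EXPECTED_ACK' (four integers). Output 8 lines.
5000 2070 2070 5000
5063 2070 2070 5063
5084 2070 2070 5063
5271 2070 2070 5063
5271 2115 2115 5063
5271 2132 2132 5063
5389 2132 2132 5063
5389 2165 2165 5063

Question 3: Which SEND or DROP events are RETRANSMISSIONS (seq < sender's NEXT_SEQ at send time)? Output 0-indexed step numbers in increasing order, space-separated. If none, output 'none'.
Answer: none

Derivation:
Step 0: SEND seq=2000 -> fresh
Step 1: SEND seq=5000 -> fresh
Step 2: DROP seq=5063 -> fresh
Step 3: SEND seq=5084 -> fresh
Step 4: SEND seq=2070 -> fresh
Step 5: SEND seq=2115 -> fresh
Step 6: SEND seq=5271 -> fresh
Step 7: SEND seq=2132 -> fresh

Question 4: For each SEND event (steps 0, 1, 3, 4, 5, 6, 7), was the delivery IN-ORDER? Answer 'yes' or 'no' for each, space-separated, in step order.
Answer: yes yes no yes yes no yes

Derivation:
Step 0: SEND seq=2000 -> in-order
Step 1: SEND seq=5000 -> in-order
Step 3: SEND seq=5084 -> out-of-order
Step 4: SEND seq=2070 -> in-order
Step 5: SEND seq=2115 -> in-order
Step 6: SEND seq=5271 -> out-of-order
Step 7: SEND seq=2132 -> in-order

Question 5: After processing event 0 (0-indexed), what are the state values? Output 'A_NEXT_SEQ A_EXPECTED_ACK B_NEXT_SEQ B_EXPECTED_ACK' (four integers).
After event 0: A_seq=5000 A_ack=2070 B_seq=2070 B_ack=5000

5000 2070 2070 5000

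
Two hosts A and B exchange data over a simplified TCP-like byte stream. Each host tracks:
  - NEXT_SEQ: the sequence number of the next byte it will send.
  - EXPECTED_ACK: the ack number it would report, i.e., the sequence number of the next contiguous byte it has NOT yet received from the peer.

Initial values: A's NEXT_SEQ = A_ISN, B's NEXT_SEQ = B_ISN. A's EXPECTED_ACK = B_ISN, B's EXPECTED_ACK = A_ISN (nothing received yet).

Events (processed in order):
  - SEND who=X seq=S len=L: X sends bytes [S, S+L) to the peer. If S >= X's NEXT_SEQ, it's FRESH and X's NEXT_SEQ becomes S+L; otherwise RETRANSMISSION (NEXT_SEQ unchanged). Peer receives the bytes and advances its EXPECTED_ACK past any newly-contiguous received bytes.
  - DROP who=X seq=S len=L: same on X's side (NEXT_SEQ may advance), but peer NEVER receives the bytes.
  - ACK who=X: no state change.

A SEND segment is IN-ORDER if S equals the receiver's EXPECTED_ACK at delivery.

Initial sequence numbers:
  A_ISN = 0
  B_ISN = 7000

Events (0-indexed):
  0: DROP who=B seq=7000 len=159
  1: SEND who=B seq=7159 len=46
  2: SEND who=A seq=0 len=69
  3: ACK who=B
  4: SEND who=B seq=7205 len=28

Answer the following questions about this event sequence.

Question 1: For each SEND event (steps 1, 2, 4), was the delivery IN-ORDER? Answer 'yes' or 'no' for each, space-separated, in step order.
Answer: no yes no

Derivation:
Step 1: SEND seq=7159 -> out-of-order
Step 2: SEND seq=0 -> in-order
Step 4: SEND seq=7205 -> out-of-order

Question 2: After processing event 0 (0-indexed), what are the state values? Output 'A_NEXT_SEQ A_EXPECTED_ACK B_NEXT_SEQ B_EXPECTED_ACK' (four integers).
After event 0: A_seq=0 A_ack=7000 B_seq=7159 B_ack=0

0 7000 7159 0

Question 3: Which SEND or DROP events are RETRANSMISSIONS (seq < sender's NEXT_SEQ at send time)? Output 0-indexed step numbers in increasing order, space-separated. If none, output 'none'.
Answer: none

Derivation:
Step 0: DROP seq=7000 -> fresh
Step 1: SEND seq=7159 -> fresh
Step 2: SEND seq=0 -> fresh
Step 4: SEND seq=7205 -> fresh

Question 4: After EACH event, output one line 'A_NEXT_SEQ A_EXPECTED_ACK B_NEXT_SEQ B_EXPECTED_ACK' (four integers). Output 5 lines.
0 7000 7159 0
0 7000 7205 0
69 7000 7205 69
69 7000 7205 69
69 7000 7233 69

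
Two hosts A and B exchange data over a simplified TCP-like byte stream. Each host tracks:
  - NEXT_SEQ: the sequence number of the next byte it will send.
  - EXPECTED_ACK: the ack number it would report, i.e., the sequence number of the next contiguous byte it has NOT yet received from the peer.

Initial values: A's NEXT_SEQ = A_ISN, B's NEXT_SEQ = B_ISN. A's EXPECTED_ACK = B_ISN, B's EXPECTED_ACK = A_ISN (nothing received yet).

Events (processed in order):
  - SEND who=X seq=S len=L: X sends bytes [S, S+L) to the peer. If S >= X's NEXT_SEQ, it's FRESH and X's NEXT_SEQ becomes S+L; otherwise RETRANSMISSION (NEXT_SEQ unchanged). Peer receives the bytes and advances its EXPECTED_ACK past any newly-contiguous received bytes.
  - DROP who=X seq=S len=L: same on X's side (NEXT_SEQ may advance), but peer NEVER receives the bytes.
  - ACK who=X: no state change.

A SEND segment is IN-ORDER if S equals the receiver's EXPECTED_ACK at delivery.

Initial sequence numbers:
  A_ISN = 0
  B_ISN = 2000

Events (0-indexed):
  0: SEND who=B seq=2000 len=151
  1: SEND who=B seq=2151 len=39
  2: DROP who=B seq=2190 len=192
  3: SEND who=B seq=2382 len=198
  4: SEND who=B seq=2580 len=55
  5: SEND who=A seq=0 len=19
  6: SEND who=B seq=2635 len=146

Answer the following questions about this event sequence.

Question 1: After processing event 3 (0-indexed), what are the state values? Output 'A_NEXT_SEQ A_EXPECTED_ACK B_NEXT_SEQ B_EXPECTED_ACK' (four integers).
After event 0: A_seq=0 A_ack=2151 B_seq=2151 B_ack=0
After event 1: A_seq=0 A_ack=2190 B_seq=2190 B_ack=0
After event 2: A_seq=0 A_ack=2190 B_seq=2382 B_ack=0
After event 3: A_seq=0 A_ack=2190 B_seq=2580 B_ack=0

0 2190 2580 0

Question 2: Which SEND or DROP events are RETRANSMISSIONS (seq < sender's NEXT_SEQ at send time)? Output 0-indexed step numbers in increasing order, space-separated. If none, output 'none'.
Answer: none

Derivation:
Step 0: SEND seq=2000 -> fresh
Step 1: SEND seq=2151 -> fresh
Step 2: DROP seq=2190 -> fresh
Step 3: SEND seq=2382 -> fresh
Step 4: SEND seq=2580 -> fresh
Step 5: SEND seq=0 -> fresh
Step 6: SEND seq=2635 -> fresh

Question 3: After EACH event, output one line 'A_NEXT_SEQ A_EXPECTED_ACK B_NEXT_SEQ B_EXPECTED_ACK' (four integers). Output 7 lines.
0 2151 2151 0
0 2190 2190 0
0 2190 2382 0
0 2190 2580 0
0 2190 2635 0
19 2190 2635 19
19 2190 2781 19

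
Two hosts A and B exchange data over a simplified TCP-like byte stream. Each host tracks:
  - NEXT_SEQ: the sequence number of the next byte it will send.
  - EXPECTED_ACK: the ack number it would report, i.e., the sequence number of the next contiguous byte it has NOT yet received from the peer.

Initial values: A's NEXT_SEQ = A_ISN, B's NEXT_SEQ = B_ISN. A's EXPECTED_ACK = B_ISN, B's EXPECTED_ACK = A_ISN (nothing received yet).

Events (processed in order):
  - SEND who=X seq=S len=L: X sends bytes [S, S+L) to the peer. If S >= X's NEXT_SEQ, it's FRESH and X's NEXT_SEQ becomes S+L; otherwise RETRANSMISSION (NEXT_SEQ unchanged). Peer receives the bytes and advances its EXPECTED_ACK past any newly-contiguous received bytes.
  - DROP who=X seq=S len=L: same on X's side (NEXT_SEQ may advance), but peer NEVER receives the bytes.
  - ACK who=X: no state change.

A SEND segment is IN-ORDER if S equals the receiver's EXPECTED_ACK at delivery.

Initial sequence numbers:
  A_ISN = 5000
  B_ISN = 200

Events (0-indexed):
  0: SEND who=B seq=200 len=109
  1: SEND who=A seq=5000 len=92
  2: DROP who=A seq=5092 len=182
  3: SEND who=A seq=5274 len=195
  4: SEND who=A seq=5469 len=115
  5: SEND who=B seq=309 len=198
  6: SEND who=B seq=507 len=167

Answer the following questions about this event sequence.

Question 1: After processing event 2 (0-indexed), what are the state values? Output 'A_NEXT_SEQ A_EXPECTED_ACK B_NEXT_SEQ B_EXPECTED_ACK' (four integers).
After event 0: A_seq=5000 A_ack=309 B_seq=309 B_ack=5000
After event 1: A_seq=5092 A_ack=309 B_seq=309 B_ack=5092
After event 2: A_seq=5274 A_ack=309 B_seq=309 B_ack=5092

5274 309 309 5092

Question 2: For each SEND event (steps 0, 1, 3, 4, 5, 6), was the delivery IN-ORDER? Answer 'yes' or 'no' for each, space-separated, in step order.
Answer: yes yes no no yes yes

Derivation:
Step 0: SEND seq=200 -> in-order
Step 1: SEND seq=5000 -> in-order
Step 3: SEND seq=5274 -> out-of-order
Step 4: SEND seq=5469 -> out-of-order
Step 5: SEND seq=309 -> in-order
Step 6: SEND seq=507 -> in-order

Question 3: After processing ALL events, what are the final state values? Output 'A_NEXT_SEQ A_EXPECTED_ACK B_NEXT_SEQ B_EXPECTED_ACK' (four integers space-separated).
Answer: 5584 674 674 5092

Derivation:
After event 0: A_seq=5000 A_ack=309 B_seq=309 B_ack=5000
After event 1: A_seq=5092 A_ack=309 B_seq=309 B_ack=5092
After event 2: A_seq=5274 A_ack=309 B_seq=309 B_ack=5092
After event 3: A_seq=5469 A_ack=309 B_seq=309 B_ack=5092
After event 4: A_seq=5584 A_ack=309 B_seq=309 B_ack=5092
After event 5: A_seq=5584 A_ack=507 B_seq=507 B_ack=5092
After event 6: A_seq=5584 A_ack=674 B_seq=674 B_ack=5092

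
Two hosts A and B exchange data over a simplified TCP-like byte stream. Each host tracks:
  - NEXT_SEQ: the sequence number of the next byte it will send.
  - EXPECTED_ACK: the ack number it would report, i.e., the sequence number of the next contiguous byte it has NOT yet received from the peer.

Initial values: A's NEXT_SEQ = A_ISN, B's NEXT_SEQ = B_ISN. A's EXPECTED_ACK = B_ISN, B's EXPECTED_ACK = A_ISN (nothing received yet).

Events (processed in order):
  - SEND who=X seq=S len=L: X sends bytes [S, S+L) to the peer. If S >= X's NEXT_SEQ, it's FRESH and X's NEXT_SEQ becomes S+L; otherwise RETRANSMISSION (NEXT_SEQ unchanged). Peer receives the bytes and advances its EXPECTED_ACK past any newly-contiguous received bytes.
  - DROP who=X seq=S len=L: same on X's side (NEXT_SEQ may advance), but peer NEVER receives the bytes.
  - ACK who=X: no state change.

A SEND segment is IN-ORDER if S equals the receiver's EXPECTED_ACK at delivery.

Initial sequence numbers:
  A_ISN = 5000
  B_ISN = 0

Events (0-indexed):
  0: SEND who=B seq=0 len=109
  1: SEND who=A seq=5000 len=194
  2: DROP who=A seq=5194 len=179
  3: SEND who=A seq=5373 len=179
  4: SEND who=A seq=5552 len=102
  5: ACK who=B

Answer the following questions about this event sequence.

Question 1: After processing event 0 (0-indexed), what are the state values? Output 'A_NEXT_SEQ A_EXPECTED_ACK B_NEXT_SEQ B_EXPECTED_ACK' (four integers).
After event 0: A_seq=5000 A_ack=109 B_seq=109 B_ack=5000

5000 109 109 5000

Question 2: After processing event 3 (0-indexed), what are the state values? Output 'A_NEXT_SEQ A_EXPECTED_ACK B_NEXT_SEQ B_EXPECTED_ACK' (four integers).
After event 0: A_seq=5000 A_ack=109 B_seq=109 B_ack=5000
After event 1: A_seq=5194 A_ack=109 B_seq=109 B_ack=5194
After event 2: A_seq=5373 A_ack=109 B_seq=109 B_ack=5194
After event 3: A_seq=5552 A_ack=109 B_seq=109 B_ack=5194

5552 109 109 5194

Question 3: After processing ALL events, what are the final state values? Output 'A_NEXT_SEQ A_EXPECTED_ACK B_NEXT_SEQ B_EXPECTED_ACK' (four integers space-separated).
After event 0: A_seq=5000 A_ack=109 B_seq=109 B_ack=5000
After event 1: A_seq=5194 A_ack=109 B_seq=109 B_ack=5194
After event 2: A_seq=5373 A_ack=109 B_seq=109 B_ack=5194
After event 3: A_seq=5552 A_ack=109 B_seq=109 B_ack=5194
After event 4: A_seq=5654 A_ack=109 B_seq=109 B_ack=5194
After event 5: A_seq=5654 A_ack=109 B_seq=109 B_ack=5194

Answer: 5654 109 109 5194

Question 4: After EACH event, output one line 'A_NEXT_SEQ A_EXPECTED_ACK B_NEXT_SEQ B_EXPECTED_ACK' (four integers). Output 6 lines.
5000 109 109 5000
5194 109 109 5194
5373 109 109 5194
5552 109 109 5194
5654 109 109 5194
5654 109 109 5194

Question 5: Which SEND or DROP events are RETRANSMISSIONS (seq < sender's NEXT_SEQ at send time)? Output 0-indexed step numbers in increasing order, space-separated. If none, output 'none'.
Step 0: SEND seq=0 -> fresh
Step 1: SEND seq=5000 -> fresh
Step 2: DROP seq=5194 -> fresh
Step 3: SEND seq=5373 -> fresh
Step 4: SEND seq=5552 -> fresh

Answer: none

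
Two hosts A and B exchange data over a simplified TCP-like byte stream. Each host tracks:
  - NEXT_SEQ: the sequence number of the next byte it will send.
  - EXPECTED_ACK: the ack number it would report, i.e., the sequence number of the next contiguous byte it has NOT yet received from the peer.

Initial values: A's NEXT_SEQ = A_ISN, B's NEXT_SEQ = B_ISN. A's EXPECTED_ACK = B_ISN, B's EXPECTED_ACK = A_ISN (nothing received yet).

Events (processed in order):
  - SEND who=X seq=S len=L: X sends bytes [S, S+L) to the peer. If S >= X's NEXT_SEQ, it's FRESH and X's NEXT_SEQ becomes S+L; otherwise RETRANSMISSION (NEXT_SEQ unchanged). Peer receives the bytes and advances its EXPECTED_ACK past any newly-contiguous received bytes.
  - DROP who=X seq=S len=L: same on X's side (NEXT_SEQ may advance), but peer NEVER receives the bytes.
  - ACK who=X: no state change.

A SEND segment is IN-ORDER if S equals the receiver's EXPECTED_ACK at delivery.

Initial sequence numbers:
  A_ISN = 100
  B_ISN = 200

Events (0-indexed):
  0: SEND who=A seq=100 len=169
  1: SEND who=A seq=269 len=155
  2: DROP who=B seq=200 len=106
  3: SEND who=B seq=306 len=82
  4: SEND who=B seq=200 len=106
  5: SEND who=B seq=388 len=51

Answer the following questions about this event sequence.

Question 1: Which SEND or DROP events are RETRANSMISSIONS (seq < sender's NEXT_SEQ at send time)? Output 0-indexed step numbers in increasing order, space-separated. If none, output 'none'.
Step 0: SEND seq=100 -> fresh
Step 1: SEND seq=269 -> fresh
Step 2: DROP seq=200 -> fresh
Step 3: SEND seq=306 -> fresh
Step 4: SEND seq=200 -> retransmit
Step 5: SEND seq=388 -> fresh

Answer: 4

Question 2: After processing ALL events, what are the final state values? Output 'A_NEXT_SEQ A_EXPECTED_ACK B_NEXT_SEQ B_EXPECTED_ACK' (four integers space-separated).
Answer: 424 439 439 424

Derivation:
After event 0: A_seq=269 A_ack=200 B_seq=200 B_ack=269
After event 1: A_seq=424 A_ack=200 B_seq=200 B_ack=424
After event 2: A_seq=424 A_ack=200 B_seq=306 B_ack=424
After event 3: A_seq=424 A_ack=200 B_seq=388 B_ack=424
After event 4: A_seq=424 A_ack=388 B_seq=388 B_ack=424
After event 5: A_seq=424 A_ack=439 B_seq=439 B_ack=424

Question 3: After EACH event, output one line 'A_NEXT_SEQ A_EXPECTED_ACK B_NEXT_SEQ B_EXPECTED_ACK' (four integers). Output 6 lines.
269 200 200 269
424 200 200 424
424 200 306 424
424 200 388 424
424 388 388 424
424 439 439 424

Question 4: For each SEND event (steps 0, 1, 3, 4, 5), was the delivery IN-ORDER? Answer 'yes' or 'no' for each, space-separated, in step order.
Answer: yes yes no yes yes

Derivation:
Step 0: SEND seq=100 -> in-order
Step 1: SEND seq=269 -> in-order
Step 3: SEND seq=306 -> out-of-order
Step 4: SEND seq=200 -> in-order
Step 5: SEND seq=388 -> in-order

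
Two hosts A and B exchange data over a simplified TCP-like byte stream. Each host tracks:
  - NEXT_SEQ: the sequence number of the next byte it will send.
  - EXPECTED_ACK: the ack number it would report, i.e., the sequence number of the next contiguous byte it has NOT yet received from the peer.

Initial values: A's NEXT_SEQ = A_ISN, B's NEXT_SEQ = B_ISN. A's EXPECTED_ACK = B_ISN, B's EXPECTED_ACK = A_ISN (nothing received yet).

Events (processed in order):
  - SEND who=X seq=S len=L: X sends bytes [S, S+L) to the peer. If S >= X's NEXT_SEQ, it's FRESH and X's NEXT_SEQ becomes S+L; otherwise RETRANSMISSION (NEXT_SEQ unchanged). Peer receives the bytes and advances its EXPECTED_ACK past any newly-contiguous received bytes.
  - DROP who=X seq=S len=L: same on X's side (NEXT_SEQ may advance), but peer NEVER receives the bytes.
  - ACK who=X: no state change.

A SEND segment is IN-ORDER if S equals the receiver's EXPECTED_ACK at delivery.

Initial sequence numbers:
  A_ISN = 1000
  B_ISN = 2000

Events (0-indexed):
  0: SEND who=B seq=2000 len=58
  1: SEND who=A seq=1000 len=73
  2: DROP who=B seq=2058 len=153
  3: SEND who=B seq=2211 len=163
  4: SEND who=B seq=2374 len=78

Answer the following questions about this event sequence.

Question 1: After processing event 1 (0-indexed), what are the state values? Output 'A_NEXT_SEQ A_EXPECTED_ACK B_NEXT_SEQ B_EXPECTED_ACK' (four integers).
After event 0: A_seq=1000 A_ack=2058 B_seq=2058 B_ack=1000
After event 1: A_seq=1073 A_ack=2058 B_seq=2058 B_ack=1073

1073 2058 2058 1073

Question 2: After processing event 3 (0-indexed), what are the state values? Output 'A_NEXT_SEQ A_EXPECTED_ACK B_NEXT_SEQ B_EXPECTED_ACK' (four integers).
After event 0: A_seq=1000 A_ack=2058 B_seq=2058 B_ack=1000
After event 1: A_seq=1073 A_ack=2058 B_seq=2058 B_ack=1073
After event 2: A_seq=1073 A_ack=2058 B_seq=2211 B_ack=1073
After event 3: A_seq=1073 A_ack=2058 B_seq=2374 B_ack=1073

1073 2058 2374 1073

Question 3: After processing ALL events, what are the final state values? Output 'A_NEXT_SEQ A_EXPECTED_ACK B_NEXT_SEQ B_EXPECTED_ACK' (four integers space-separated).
After event 0: A_seq=1000 A_ack=2058 B_seq=2058 B_ack=1000
After event 1: A_seq=1073 A_ack=2058 B_seq=2058 B_ack=1073
After event 2: A_seq=1073 A_ack=2058 B_seq=2211 B_ack=1073
After event 3: A_seq=1073 A_ack=2058 B_seq=2374 B_ack=1073
After event 4: A_seq=1073 A_ack=2058 B_seq=2452 B_ack=1073

Answer: 1073 2058 2452 1073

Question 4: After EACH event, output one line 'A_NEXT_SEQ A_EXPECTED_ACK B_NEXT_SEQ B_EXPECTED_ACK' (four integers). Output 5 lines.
1000 2058 2058 1000
1073 2058 2058 1073
1073 2058 2211 1073
1073 2058 2374 1073
1073 2058 2452 1073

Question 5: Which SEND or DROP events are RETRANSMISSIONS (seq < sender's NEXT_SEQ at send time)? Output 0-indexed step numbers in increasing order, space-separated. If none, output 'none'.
Step 0: SEND seq=2000 -> fresh
Step 1: SEND seq=1000 -> fresh
Step 2: DROP seq=2058 -> fresh
Step 3: SEND seq=2211 -> fresh
Step 4: SEND seq=2374 -> fresh

Answer: none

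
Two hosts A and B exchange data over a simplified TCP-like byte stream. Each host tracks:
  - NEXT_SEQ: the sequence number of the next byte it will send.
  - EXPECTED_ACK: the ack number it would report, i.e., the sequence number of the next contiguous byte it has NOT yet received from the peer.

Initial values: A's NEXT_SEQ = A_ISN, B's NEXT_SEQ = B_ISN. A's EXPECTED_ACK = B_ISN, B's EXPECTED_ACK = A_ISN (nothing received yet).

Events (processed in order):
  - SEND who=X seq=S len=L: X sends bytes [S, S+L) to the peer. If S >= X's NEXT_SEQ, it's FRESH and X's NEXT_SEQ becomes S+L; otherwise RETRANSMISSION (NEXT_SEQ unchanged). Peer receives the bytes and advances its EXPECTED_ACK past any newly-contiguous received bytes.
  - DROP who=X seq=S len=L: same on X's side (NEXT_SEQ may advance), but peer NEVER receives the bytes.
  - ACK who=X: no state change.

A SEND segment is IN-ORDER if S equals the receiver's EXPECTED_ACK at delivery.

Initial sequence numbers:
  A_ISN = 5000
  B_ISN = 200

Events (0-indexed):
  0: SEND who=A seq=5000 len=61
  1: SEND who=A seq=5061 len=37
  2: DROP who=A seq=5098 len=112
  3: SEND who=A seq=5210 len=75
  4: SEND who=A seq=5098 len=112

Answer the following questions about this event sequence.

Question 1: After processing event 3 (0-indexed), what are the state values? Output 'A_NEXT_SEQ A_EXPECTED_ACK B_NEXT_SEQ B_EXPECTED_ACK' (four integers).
After event 0: A_seq=5061 A_ack=200 B_seq=200 B_ack=5061
After event 1: A_seq=5098 A_ack=200 B_seq=200 B_ack=5098
After event 2: A_seq=5210 A_ack=200 B_seq=200 B_ack=5098
After event 3: A_seq=5285 A_ack=200 B_seq=200 B_ack=5098

5285 200 200 5098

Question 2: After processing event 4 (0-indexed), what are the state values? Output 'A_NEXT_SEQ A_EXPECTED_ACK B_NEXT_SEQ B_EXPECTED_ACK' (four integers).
After event 0: A_seq=5061 A_ack=200 B_seq=200 B_ack=5061
After event 1: A_seq=5098 A_ack=200 B_seq=200 B_ack=5098
After event 2: A_seq=5210 A_ack=200 B_seq=200 B_ack=5098
After event 3: A_seq=5285 A_ack=200 B_seq=200 B_ack=5098
After event 4: A_seq=5285 A_ack=200 B_seq=200 B_ack=5285

5285 200 200 5285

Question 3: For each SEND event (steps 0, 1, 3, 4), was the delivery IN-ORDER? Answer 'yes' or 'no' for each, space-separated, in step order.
Step 0: SEND seq=5000 -> in-order
Step 1: SEND seq=5061 -> in-order
Step 3: SEND seq=5210 -> out-of-order
Step 4: SEND seq=5098 -> in-order

Answer: yes yes no yes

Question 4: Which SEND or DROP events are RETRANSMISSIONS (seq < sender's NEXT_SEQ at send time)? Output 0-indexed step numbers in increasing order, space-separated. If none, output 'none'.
Answer: 4

Derivation:
Step 0: SEND seq=5000 -> fresh
Step 1: SEND seq=5061 -> fresh
Step 2: DROP seq=5098 -> fresh
Step 3: SEND seq=5210 -> fresh
Step 4: SEND seq=5098 -> retransmit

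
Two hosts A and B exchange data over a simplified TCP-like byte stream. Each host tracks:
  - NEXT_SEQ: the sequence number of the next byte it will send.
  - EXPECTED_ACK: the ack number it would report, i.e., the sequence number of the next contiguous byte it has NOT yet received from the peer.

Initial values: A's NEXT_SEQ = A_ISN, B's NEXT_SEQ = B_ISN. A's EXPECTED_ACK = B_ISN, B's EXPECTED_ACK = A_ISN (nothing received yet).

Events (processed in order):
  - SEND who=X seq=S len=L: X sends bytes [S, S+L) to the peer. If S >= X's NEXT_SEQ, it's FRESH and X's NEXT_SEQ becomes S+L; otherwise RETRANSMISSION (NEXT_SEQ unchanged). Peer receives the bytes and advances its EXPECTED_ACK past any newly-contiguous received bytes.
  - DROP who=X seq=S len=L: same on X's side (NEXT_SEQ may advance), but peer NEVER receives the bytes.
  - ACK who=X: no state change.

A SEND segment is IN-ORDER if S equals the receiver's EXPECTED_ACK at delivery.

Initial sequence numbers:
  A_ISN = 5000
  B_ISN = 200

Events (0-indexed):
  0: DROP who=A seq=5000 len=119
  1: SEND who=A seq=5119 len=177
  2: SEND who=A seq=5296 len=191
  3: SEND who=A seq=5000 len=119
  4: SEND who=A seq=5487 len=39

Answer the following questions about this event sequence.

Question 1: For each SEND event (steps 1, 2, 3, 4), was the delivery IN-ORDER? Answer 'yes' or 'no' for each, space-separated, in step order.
Step 1: SEND seq=5119 -> out-of-order
Step 2: SEND seq=5296 -> out-of-order
Step 3: SEND seq=5000 -> in-order
Step 4: SEND seq=5487 -> in-order

Answer: no no yes yes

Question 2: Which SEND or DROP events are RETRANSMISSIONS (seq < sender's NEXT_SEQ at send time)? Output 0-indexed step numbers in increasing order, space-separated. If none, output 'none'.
Answer: 3

Derivation:
Step 0: DROP seq=5000 -> fresh
Step 1: SEND seq=5119 -> fresh
Step 2: SEND seq=5296 -> fresh
Step 3: SEND seq=5000 -> retransmit
Step 4: SEND seq=5487 -> fresh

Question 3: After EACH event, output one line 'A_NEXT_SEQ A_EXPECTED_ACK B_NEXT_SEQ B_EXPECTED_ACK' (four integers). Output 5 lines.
5119 200 200 5000
5296 200 200 5000
5487 200 200 5000
5487 200 200 5487
5526 200 200 5526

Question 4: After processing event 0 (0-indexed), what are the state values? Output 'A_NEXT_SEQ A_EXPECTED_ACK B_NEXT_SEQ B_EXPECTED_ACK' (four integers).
After event 0: A_seq=5119 A_ack=200 B_seq=200 B_ack=5000

5119 200 200 5000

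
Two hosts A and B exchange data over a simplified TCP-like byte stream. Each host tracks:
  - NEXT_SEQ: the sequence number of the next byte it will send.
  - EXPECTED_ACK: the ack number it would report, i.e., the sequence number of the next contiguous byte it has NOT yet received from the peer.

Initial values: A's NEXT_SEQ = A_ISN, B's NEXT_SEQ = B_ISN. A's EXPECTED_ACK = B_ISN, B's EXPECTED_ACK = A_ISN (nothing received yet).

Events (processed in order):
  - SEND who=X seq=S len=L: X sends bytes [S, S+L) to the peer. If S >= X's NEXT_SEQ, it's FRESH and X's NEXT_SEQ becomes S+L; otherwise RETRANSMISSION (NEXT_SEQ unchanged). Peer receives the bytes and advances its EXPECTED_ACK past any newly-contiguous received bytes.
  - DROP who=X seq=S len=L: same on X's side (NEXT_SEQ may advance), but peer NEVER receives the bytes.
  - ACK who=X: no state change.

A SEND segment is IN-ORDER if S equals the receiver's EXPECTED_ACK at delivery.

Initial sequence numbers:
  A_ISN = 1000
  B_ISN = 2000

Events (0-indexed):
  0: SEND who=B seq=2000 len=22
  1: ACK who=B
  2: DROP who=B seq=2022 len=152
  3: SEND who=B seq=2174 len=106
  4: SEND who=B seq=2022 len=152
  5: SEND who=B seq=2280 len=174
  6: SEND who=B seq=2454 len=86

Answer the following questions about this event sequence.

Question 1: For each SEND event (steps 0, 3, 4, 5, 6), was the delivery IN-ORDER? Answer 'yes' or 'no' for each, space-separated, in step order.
Step 0: SEND seq=2000 -> in-order
Step 3: SEND seq=2174 -> out-of-order
Step 4: SEND seq=2022 -> in-order
Step 5: SEND seq=2280 -> in-order
Step 6: SEND seq=2454 -> in-order

Answer: yes no yes yes yes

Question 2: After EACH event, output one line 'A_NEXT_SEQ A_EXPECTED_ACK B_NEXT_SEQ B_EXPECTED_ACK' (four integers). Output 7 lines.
1000 2022 2022 1000
1000 2022 2022 1000
1000 2022 2174 1000
1000 2022 2280 1000
1000 2280 2280 1000
1000 2454 2454 1000
1000 2540 2540 1000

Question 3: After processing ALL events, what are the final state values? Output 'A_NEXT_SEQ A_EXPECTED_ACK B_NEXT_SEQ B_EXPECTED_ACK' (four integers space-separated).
Answer: 1000 2540 2540 1000

Derivation:
After event 0: A_seq=1000 A_ack=2022 B_seq=2022 B_ack=1000
After event 1: A_seq=1000 A_ack=2022 B_seq=2022 B_ack=1000
After event 2: A_seq=1000 A_ack=2022 B_seq=2174 B_ack=1000
After event 3: A_seq=1000 A_ack=2022 B_seq=2280 B_ack=1000
After event 4: A_seq=1000 A_ack=2280 B_seq=2280 B_ack=1000
After event 5: A_seq=1000 A_ack=2454 B_seq=2454 B_ack=1000
After event 6: A_seq=1000 A_ack=2540 B_seq=2540 B_ack=1000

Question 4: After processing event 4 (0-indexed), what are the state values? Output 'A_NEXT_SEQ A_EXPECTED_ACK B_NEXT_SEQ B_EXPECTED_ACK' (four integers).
After event 0: A_seq=1000 A_ack=2022 B_seq=2022 B_ack=1000
After event 1: A_seq=1000 A_ack=2022 B_seq=2022 B_ack=1000
After event 2: A_seq=1000 A_ack=2022 B_seq=2174 B_ack=1000
After event 3: A_seq=1000 A_ack=2022 B_seq=2280 B_ack=1000
After event 4: A_seq=1000 A_ack=2280 B_seq=2280 B_ack=1000

1000 2280 2280 1000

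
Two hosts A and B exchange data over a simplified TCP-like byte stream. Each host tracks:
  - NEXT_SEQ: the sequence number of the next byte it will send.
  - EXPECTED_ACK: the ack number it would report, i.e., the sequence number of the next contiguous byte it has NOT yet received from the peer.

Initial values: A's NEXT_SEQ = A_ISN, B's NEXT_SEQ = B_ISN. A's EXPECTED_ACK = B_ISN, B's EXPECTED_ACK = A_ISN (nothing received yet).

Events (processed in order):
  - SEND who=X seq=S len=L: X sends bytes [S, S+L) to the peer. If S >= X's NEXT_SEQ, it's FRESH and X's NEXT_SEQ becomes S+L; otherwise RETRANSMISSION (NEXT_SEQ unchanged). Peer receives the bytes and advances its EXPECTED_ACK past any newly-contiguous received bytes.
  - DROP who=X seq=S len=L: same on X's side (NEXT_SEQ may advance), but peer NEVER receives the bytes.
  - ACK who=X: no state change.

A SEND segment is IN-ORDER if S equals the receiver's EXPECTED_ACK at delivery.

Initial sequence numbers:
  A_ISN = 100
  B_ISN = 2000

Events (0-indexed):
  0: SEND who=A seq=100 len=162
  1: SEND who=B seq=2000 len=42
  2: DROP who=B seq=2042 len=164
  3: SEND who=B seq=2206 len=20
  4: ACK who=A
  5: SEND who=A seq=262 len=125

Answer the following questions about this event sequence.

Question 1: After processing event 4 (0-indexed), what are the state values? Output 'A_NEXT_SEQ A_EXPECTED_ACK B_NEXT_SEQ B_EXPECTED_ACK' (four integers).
After event 0: A_seq=262 A_ack=2000 B_seq=2000 B_ack=262
After event 1: A_seq=262 A_ack=2042 B_seq=2042 B_ack=262
After event 2: A_seq=262 A_ack=2042 B_seq=2206 B_ack=262
After event 3: A_seq=262 A_ack=2042 B_seq=2226 B_ack=262
After event 4: A_seq=262 A_ack=2042 B_seq=2226 B_ack=262

262 2042 2226 262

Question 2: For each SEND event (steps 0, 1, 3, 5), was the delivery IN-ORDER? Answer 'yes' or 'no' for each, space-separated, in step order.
Answer: yes yes no yes

Derivation:
Step 0: SEND seq=100 -> in-order
Step 1: SEND seq=2000 -> in-order
Step 3: SEND seq=2206 -> out-of-order
Step 5: SEND seq=262 -> in-order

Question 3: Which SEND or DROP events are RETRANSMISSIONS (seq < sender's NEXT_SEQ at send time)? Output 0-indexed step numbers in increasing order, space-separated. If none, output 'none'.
Answer: none

Derivation:
Step 0: SEND seq=100 -> fresh
Step 1: SEND seq=2000 -> fresh
Step 2: DROP seq=2042 -> fresh
Step 3: SEND seq=2206 -> fresh
Step 5: SEND seq=262 -> fresh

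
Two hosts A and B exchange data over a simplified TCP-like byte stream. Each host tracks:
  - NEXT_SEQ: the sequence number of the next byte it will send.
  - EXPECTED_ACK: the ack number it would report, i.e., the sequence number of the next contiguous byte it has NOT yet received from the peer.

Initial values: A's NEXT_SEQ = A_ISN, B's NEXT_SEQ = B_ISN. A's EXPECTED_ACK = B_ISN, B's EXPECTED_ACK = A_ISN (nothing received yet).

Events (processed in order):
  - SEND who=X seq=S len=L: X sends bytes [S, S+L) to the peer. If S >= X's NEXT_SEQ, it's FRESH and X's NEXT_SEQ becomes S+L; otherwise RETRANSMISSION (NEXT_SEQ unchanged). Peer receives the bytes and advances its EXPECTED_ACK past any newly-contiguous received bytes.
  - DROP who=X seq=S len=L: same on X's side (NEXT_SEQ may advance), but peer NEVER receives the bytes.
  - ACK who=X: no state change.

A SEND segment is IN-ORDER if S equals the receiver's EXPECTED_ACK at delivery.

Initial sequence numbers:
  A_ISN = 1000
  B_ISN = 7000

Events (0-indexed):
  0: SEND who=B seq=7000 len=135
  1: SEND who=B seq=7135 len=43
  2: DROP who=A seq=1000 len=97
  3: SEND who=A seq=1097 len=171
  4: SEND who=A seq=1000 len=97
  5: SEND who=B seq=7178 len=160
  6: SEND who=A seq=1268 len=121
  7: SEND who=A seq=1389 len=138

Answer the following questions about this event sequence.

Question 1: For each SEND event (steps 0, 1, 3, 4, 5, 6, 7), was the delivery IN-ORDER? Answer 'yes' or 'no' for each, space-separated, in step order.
Step 0: SEND seq=7000 -> in-order
Step 1: SEND seq=7135 -> in-order
Step 3: SEND seq=1097 -> out-of-order
Step 4: SEND seq=1000 -> in-order
Step 5: SEND seq=7178 -> in-order
Step 6: SEND seq=1268 -> in-order
Step 7: SEND seq=1389 -> in-order

Answer: yes yes no yes yes yes yes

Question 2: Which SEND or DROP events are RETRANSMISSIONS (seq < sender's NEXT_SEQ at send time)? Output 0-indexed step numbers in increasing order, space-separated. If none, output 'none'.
Answer: 4

Derivation:
Step 0: SEND seq=7000 -> fresh
Step 1: SEND seq=7135 -> fresh
Step 2: DROP seq=1000 -> fresh
Step 3: SEND seq=1097 -> fresh
Step 4: SEND seq=1000 -> retransmit
Step 5: SEND seq=7178 -> fresh
Step 6: SEND seq=1268 -> fresh
Step 7: SEND seq=1389 -> fresh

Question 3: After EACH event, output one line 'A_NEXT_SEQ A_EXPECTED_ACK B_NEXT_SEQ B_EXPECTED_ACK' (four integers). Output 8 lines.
1000 7135 7135 1000
1000 7178 7178 1000
1097 7178 7178 1000
1268 7178 7178 1000
1268 7178 7178 1268
1268 7338 7338 1268
1389 7338 7338 1389
1527 7338 7338 1527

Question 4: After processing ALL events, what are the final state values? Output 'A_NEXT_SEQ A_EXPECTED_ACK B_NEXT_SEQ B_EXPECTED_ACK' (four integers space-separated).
Answer: 1527 7338 7338 1527

Derivation:
After event 0: A_seq=1000 A_ack=7135 B_seq=7135 B_ack=1000
After event 1: A_seq=1000 A_ack=7178 B_seq=7178 B_ack=1000
After event 2: A_seq=1097 A_ack=7178 B_seq=7178 B_ack=1000
After event 3: A_seq=1268 A_ack=7178 B_seq=7178 B_ack=1000
After event 4: A_seq=1268 A_ack=7178 B_seq=7178 B_ack=1268
After event 5: A_seq=1268 A_ack=7338 B_seq=7338 B_ack=1268
After event 6: A_seq=1389 A_ack=7338 B_seq=7338 B_ack=1389
After event 7: A_seq=1527 A_ack=7338 B_seq=7338 B_ack=1527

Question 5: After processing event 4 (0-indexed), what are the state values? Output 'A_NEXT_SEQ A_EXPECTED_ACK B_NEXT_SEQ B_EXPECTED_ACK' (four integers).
After event 0: A_seq=1000 A_ack=7135 B_seq=7135 B_ack=1000
After event 1: A_seq=1000 A_ack=7178 B_seq=7178 B_ack=1000
After event 2: A_seq=1097 A_ack=7178 B_seq=7178 B_ack=1000
After event 3: A_seq=1268 A_ack=7178 B_seq=7178 B_ack=1000
After event 4: A_seq=1268 A_ack=7178 B_seq=7178 B_ack=1268

1268 7178 7178 1268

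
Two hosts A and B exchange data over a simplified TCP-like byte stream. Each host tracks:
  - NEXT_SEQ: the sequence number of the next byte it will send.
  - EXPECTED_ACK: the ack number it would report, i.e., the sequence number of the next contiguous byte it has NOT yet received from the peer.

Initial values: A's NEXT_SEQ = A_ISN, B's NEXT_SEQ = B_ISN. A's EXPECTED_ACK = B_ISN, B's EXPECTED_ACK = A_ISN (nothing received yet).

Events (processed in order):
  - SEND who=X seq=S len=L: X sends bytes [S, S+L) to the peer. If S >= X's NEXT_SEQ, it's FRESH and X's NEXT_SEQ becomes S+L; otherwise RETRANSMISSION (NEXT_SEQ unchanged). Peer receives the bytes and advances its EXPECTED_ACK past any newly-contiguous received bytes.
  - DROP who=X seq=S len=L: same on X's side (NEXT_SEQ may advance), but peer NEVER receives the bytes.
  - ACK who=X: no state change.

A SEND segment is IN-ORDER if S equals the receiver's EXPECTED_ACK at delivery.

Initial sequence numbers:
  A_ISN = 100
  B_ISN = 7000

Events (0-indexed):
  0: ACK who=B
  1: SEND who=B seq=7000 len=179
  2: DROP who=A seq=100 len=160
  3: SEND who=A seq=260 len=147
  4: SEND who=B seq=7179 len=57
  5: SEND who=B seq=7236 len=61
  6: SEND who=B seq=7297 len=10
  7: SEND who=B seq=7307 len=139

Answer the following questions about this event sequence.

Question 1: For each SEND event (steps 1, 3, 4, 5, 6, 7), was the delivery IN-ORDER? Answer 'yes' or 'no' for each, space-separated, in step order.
Answer: yes no yes yes yes yes

Derivation:
Step 1: SEND seq=7000 -> in-order
Step 3: SEND seq=260 -> out-of-order
Step 4: SEND seq=7179 -> in-order
Step 5: SEND seq=7236 -> in-order
Step 6: SEND seq=7297 -> in-order
Step 7: SEND seq=7307 -> in-order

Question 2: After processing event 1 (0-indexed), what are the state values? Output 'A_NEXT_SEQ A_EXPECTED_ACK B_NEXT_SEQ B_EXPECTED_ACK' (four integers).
After event 0: A_seq=100 A_ack=7000 B_seq=7000 B_ack=100
After event 1: A_seq=100 A_ack=7179 B_seq=7179 B_ack=100

100 7179 7179 100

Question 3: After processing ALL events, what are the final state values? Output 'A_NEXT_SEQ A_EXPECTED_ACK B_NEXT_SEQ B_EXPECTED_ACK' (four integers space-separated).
Answer: 407 7446 7446 100

Derivation:
After event 0: A_seq=100 A_ack=7000 B_seq=7000 B_ack=100
After event 1: A_seq=100 A_ack=7179 B_seq=7179 B_ack=100
After event 2: A_seq=260 A_ack=7179 B_seq=7179 B_ack=100
After event 3: A_seq=407 A_ack=7179 B_seq=7179 B_ack=100
After event 4: A_seq=407 A_ack=7236 B_seq=7236 B_ack=100
After event 5: A_seq=407 A_ack=7297 B_seq=7297 B_ack=100
After event 6: A_seq=407 A_ack=7307 B_seq=7307 B_ack=100
After event 7: A_seq=407 A_ack=7446 B_seq=7446 B_ack=100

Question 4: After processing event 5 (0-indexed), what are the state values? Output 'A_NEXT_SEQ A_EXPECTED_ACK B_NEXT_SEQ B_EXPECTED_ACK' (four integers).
After event 0: A_seq=100 A_ack=7000 B_seq=7000 B_ack=100
After event 1: A_seq=100 A_ack=7179 B_seq=7179 B_ack=100
After event 2: A_seq=260 A_ack=7179 B_seq=7179 B_ack=100
After event 3: A_seq=407 A_ack=7179 B_seq=7179 B_ack=100
After event 4: A_seq=407 A_ack=7236 B_seq=7236 B_ack=100
After event 5: A_seq=407 A_ack=7297 B_seq=7297 B_ack=100

407 7297 7297 100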